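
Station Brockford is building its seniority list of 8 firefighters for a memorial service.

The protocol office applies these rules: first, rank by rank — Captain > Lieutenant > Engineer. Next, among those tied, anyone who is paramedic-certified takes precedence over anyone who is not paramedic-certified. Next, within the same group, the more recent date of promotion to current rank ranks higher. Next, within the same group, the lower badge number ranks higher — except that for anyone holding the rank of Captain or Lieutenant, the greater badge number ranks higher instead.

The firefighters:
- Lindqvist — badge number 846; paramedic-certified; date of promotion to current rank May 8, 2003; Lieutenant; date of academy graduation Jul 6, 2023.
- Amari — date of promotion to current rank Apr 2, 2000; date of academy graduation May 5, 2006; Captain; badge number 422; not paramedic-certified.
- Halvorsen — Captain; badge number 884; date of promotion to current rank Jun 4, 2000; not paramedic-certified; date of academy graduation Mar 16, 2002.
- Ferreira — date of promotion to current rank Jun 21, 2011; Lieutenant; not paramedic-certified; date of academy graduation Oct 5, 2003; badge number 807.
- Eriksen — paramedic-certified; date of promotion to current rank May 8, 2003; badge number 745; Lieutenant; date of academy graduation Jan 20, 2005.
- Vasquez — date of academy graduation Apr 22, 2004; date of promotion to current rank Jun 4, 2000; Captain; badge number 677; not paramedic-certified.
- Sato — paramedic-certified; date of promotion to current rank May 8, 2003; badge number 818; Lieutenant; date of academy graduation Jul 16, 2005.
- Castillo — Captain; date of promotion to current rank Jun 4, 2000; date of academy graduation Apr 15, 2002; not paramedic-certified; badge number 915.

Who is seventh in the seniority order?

Eriksen

By rank: Castillo, Halvorsen, Vasquez and Amari (Captain); then Lindqvist, Sato, Eriksen and Ferreira (Lieutenant).
Castillo, Halvorsen, Vasquez and Amari are each not paramedic-certified, so the next rule applies.
Among Castillo, Halvorsen, Vasquez and Amari, by date of promotion to current rank (later first): Castillo, Halvorsen and Vasquez (Jun 4, 2000) before Amari (Apr 2, 2000).
Among Castillo, Halvorsen and Vasquez, by badge number (higher first) (reversed rule for this group): Castillo (915) before Halvorsen (884) before Vasquez (677).
Among Lindqvist, Sato, Eriksen and Ferreira, paramedic-certified before not paramedic-certified: Lindqvist, Sato and Eriksen (paramedic-certified) before Ferreira (not paramedic-certified).
Lindqvist, Sato and Eriksen all have date of promotion to current rank May 8, 2003, so the next rule applies.
Among Lindqvist, Sato and Eriksen, by badge number (higher first) (reversed rule for this group): Lindqvist (846) before Sato (818) before Eriksen (745).
Order: Castillo, Halvorsen, Vasquez, Amari, Lindqvist, Sato, Eriksen, Ferreira.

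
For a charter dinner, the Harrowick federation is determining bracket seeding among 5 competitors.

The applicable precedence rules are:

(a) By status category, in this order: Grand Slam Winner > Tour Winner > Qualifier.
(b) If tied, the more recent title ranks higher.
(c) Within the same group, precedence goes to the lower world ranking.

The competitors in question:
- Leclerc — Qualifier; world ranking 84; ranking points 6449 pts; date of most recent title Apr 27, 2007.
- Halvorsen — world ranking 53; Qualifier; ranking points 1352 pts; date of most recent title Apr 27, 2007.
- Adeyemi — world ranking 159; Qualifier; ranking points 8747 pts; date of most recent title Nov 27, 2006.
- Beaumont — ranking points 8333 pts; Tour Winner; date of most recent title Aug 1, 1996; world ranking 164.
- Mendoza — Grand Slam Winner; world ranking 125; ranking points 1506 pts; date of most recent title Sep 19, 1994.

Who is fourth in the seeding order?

Leclerc

By status category: Mendoza (Grand Slam Winner); then Beaumont (Tour Winner); then Halvorsen, Leclerc and Adeyemi (Qualifier).
Among Halvorsen, Leclerc and Adeyemi, by date of most recent title (later first): Halvorsen and Leclerc (Apr 27, 2007) before Adeyemi (Nov 27, 2006).
Among Halvorsen and Leclerc, by world ranking (lower first): Halvorsen (53) before Leclerc (84).
Order: Mendoza, Beaumont, Halvorsen, Leclerc, Adeyemi.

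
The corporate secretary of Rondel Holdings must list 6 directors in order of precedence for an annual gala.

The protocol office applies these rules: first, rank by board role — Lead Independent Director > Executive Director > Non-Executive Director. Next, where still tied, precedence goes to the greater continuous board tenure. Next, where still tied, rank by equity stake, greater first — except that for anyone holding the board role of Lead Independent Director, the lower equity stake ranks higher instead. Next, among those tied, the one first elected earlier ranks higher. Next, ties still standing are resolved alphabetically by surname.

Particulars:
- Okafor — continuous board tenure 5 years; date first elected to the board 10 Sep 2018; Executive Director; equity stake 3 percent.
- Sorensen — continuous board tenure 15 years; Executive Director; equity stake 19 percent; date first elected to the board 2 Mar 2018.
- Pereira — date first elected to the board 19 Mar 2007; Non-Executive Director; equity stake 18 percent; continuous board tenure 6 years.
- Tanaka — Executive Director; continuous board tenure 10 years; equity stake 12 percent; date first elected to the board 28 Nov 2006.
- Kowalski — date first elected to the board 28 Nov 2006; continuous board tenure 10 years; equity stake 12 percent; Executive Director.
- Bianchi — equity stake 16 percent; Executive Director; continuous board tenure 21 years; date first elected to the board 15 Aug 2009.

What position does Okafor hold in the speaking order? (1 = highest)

By board role: Bianchi, Sorensen, Kowalski, Tanaka and Okafor (Executive Director); then Pereira (Non-Executive Director).
Among Bianchi, Sorensen, Kowalski, Tanaka and Okafor, by continuous board tenure (higher first): Bianchi (21 years) before Sorensen (15 years) before Kowalski and Tanaka (10 years) before Okafor (5 years).
Kowalski and Tanaka both have equity stake 12 percent, so the next rule applies.
Kowalski and Tanaka both have date first elected to the board 28 Nov 2006, so the next rule applies.
Among Kowalski and Tanaka, alphabetically by surname: Kowalski before Tanaka.
Order: Bianchi, Sorensen, Kowalski, Tanaka, Okafor, Pereira. So position 5.

5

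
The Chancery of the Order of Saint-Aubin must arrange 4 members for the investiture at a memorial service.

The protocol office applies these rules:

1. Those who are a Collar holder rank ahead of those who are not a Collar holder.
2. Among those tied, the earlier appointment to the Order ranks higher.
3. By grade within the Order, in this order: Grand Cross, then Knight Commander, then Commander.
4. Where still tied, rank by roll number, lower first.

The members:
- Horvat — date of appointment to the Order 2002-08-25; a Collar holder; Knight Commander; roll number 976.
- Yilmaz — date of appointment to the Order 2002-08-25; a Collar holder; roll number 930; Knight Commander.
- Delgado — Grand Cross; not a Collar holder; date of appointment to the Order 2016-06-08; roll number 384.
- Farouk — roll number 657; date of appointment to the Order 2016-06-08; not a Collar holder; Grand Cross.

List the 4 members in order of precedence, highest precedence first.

Yilmaz, Horvat, Delgado, Farouk

By the first rule: Yilmaz and Horvat (both a Collar holder); then Delgado and Farouk (both not a Collar holder).
Yilmaz and Horvat both have date of appointment to the Order 2002-08-25, so the next rule applies.
Yilmaz and Horvat are each Knight Commander, so the next rule applies.
Among Yilmaz and Horvat, by roll number (lower first): Yilmaz (930) before Horvat (976).
Delgado and Farouk both have date of appointment to the Order 2016-06-08, so the next rule applies.
Delgado and Farouk are each Grand Cross, so the next rule applies.
Among Delgado and Farouk, by roll number (lower first): Delgado (384) before Farouk (657).
Full order: Yilmaz, Horvat, Delgado, Farouk.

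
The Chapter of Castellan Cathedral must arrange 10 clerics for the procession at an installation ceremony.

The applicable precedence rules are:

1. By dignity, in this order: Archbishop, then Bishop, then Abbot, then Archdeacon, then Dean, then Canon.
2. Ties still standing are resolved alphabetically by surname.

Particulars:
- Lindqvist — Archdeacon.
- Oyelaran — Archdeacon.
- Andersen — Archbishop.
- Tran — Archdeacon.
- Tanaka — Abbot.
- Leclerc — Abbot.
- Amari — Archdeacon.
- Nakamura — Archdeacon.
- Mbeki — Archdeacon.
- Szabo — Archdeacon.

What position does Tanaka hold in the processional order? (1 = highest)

By dignity: Andersen (Archbishop); then Leclerc and Tanaka (Abbot); then Amari, Lindqvist, Mbeki, Nakamura, Oyelaran, Szabo and Tran (Archdeacon).
Among Leclerc and Tanaka, alphabetically by surname: Leclerc before Tanaka.
Among Amari, Lindqvist, Mbeki, Nakamura, Oyelaran, Szabo and Tran, alphabetically by surname: Amari before Lindqvist before Mbeki before Nakamura before Oyelaran before Szabo before Tran.
Order: Andersen, Leclerc, Tanaka, Amari, Lindqvist, Mbeki, Nakamura, Oyelaran, Szabo, Tran. So position 3.

3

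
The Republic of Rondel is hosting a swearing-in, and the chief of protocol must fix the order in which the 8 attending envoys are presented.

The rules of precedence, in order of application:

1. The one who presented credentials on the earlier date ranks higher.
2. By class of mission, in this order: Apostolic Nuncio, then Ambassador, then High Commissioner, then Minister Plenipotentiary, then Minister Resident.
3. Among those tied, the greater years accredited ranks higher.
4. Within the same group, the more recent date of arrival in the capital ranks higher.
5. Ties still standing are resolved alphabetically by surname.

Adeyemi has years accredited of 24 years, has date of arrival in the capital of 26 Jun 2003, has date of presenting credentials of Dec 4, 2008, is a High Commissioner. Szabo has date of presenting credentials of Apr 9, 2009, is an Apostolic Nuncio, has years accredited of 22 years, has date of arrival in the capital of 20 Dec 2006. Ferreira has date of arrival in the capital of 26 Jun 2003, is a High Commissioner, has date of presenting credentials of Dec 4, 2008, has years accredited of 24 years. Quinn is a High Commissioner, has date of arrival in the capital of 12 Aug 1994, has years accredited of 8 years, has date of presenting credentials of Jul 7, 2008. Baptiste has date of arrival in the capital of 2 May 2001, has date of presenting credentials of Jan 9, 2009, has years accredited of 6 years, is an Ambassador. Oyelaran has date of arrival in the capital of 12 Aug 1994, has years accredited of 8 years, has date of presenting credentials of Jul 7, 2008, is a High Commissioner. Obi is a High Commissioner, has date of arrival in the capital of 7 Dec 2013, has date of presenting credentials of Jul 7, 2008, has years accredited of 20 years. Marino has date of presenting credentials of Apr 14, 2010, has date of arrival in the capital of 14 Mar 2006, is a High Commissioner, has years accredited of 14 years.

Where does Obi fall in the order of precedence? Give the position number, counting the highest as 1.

By date of presenting credentials (earlier first): Obi, Oyelaran and Quinn (each Jul 7, 2008); then Adeyemi and Ferreira (both Dec 4, 2008); then Baptiste (Jan 9, 2009); then Szabo (Apr 9, 2009); then Marino (Apr 14, 2010).
Obi, Oyelaran and Quinn are each High Commissioner, so the next rule applies.
Among Obi, Oyelaran and Quinn, by years accredited (higher first): Obi (20 years) before Oyelaran and Quinn (8 years).
Oyelaran and Quinn both have date of arrival in the capital 12 Aug 1994, so the next rule applies.
Among Oyelaran and Quinn, alphabetically by surname: Oyelaran before Quinn.
Adeyemi and Ferreira are each High Commissioner, so the next rule applies.
Adeyemi and Ferreira both have years accredited 24 years, so the next rule applies.
Adeyemi and Ferreira both have date of arrival in the capital 26 Jun 2003, so the next rule applies.
Among Adeyemi and Ferreira, alphabetically by surname: Adeyemi before Ferreira.
Order: Obi, Oyelaran, Quinn, Adeyemi, Ferreira, Baptiste, Szabo, Marino. So position 1.

1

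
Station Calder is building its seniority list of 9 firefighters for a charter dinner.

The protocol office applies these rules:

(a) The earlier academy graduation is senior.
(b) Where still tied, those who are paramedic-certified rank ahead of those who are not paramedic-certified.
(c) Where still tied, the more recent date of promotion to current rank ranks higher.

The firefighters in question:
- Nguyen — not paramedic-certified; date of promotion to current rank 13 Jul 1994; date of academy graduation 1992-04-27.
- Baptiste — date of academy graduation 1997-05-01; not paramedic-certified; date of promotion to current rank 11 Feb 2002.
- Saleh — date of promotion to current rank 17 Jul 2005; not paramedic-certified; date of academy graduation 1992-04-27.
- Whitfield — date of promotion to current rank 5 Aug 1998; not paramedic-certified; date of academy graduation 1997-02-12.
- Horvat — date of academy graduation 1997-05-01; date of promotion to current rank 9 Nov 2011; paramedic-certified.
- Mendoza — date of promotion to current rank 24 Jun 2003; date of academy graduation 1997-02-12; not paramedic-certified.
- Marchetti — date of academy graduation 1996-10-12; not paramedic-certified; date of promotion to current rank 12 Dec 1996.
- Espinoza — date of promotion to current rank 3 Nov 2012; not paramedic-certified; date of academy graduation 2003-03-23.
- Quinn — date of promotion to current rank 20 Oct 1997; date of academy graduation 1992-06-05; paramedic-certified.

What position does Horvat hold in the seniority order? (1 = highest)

By date of academy graduation (earlier first): Saleh and Nguyen (both 1992-04-27); then Quinn (1992-06-05); then Marchetti (1996-10-12); then Mendoza and Whitfield (both 1997-02-12); then Horvat and Baptiste (both 1997-05-01); then Espinoza (2003-03-23).
Saleh and Nguyen are each not paramedic-certified, so the next rule applies.
Among Saleh and Nguyen, by date of promotion to current rank (later first): Saleh (17 Jul 2005) before Nguyen (13 Jul 1994).
Mendoza and Whitfield are each not paramedic-certified, so the next rule applies.
Among Mendoza and Whitfield, by date of promotion to current rank (later first): Mendoza (24 Jun 2003) before Whitfield (5 Aug 1998).
Among Horvat and Baptiste, paramedic-certified before not paramedic-certified: Horvat (paramedic-certified) before Baptiste (not paramedic-certified).
Order: Saleh, Nguyen, Quinn, Marchetti, Mendoza, Whitfield, Horvat, Baptiste, Espinoza. So position 7.

7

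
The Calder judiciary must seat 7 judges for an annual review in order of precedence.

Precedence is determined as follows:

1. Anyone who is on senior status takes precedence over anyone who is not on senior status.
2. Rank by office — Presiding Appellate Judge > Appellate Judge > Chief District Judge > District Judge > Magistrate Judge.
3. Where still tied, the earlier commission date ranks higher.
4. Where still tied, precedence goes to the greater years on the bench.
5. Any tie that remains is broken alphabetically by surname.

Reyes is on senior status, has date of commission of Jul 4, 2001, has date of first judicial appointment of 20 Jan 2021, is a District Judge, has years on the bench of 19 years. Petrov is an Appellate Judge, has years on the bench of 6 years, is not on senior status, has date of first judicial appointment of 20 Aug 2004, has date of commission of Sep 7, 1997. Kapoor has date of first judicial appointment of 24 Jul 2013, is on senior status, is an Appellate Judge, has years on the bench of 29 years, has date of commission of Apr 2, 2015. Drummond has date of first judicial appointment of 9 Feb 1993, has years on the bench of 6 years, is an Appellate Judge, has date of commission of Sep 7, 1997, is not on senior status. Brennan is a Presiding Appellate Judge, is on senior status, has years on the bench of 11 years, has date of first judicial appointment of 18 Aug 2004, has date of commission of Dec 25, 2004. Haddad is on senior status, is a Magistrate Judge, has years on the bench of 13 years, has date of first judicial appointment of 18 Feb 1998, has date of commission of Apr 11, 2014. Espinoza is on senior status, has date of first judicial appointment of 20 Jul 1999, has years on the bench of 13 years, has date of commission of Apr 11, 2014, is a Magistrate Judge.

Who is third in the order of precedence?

By the first rule: Brennan, Kapoor, Reyes, Espinoza and Haddad (each on senior status); then Drummond and Petrov (both not on senior status).
Among Brennan, Kapoor, Reyes, Espinoza and Haddad, by office: Brennan (Presiding Appellate Judge) before Kapoor (Appellate Judge) before Reyes (District Judge) before Espinoza and Haddad (Magistrate Judge).
Espinoza and Haddad both have date of commission Apr 11, 2014, so the next rule applies.
Espinoza and Haddad both have years on the bench 13 years, so the next rule applies.
Among Espinoza and Haddad, alphabetically by surname: Espinoza before Haddad.
Drummond and Petrov are each Appellate Judge, so the next rule applies.
Drummond and Petrov both have date of commission Sep 7, 1997, so the next rule applies.
Drummond and Petrov both have years on the bench 6 years, so the next rule applies.
Among Drummond and Petrov, alphabetically by surname: Drummond before Petrov.
Order: Brennan, Kapoor, Reyes, Espinoza, Haddad, Drummond, Petrov.

Reyes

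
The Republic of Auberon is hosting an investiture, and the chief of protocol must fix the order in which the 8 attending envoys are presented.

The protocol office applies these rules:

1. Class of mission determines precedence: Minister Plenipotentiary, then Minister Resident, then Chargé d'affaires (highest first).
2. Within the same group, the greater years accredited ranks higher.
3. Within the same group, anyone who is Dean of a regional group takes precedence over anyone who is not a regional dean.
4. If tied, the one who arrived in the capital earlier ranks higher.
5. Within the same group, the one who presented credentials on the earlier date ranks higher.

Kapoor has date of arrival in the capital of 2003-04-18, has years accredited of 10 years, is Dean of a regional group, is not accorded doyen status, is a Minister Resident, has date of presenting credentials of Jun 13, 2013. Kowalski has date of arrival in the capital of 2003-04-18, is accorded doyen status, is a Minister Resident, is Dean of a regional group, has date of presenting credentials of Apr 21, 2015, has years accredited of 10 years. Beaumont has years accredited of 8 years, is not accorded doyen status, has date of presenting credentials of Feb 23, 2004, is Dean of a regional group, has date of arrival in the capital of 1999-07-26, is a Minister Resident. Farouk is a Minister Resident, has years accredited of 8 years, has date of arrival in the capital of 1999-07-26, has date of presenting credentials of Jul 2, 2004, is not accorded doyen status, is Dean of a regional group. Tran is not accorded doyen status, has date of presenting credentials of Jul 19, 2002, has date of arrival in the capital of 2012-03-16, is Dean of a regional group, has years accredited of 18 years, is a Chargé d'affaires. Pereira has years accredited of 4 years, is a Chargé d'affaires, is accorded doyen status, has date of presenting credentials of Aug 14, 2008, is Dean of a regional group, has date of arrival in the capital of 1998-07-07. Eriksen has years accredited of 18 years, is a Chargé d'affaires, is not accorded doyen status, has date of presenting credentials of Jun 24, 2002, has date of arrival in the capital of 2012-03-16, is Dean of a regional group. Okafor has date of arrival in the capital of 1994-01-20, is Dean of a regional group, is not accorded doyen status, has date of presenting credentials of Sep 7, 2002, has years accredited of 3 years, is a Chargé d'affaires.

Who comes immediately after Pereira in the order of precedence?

By class of mission: Kapoor, Kowalski, Beaumont and Farouk (Minister Resident); then Eriksen, Tran, Pereira and Okafor (Chargé d'affaires).
Among Kapoor, Kowalski, Beaumont and Farouk, by years accredited (higher first): Kapoor and Kowalski (10 years) before Beaumont and Farouk (8 years).
Kapoor and Kowalski are each Dean of a regional group, so the next rule applies.
Kapoor and Kowalski both have date of arrival in the capital 2003-04-18, so the next rule applies.
Among Kapoor and Kowalski, by date of presenting credentials (earlier first): Kapoor (Jun 13, 2013) before Kowalski (Apr 21, 2015).
Beaumont and Farouk are each Dean of a regional group, so the next rule applies.
Beaumont and Farouk both have date of arrival in the capital 1999-07-26, so the next rule applies.
Among Beaumont and Farouk, by date of presenting credentials (earlier first): Beaumont (Feb 23, 2004) before Farouk (Jul 2, 2004).
Among Eriksen, Tran, Pereira and Okafor, by years accredited (higher first): Eriksen and Tran (18 years) before Pereira (4 years) before Okafor (3 years).
Eriksen and Tran are each Dean of a regional group, so the next rule applies.
Eriksen and Tran both have date of arrival in the capital 2012-03-16, so the next rule applies.
Among Eriksen and Tran, by date of presenting credentials (earlier first): Eriksen (Jun 24, 2002) before Tran (Jul 19, 2002).
Order: Kapoor, Kowalski, Beaumont, Farouk, Eriksen, Tran, Pereira, Okafor.

Okafor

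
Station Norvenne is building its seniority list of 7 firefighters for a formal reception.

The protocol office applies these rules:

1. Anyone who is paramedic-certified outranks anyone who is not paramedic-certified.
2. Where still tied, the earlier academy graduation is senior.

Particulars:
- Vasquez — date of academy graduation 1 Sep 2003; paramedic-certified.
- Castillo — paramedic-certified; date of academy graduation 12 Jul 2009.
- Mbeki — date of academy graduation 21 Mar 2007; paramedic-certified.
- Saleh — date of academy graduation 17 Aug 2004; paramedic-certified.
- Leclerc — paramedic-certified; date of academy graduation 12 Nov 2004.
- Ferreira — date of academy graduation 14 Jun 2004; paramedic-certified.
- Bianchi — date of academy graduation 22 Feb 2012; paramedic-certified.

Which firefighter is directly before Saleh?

Ferreira

By the first rule: Vasquez, Ferreira, Saleh, Leclerc, Mbeki, Castillo and Bianchi (each paramedic-certified).
Among Vasquez, Ferreira, Saleh, Leclerc, Mbeki, Castillo and Bianchi, by date of academy graduation (earlier first): Vasquez (1 Sep 2003) before Ferreira (14 Jun 2004) before Saleh (17 Aug 2004) before Leclerc (12 Nov 2004) before Mbeki (21 Mar 2007) before Castillo (12 Jul 2009) before Bianchi (22 Feb 2012).
Order: Vasquez, Ferreira, Saleh, Leclerc, Mbeki, Castillo, Bianchi.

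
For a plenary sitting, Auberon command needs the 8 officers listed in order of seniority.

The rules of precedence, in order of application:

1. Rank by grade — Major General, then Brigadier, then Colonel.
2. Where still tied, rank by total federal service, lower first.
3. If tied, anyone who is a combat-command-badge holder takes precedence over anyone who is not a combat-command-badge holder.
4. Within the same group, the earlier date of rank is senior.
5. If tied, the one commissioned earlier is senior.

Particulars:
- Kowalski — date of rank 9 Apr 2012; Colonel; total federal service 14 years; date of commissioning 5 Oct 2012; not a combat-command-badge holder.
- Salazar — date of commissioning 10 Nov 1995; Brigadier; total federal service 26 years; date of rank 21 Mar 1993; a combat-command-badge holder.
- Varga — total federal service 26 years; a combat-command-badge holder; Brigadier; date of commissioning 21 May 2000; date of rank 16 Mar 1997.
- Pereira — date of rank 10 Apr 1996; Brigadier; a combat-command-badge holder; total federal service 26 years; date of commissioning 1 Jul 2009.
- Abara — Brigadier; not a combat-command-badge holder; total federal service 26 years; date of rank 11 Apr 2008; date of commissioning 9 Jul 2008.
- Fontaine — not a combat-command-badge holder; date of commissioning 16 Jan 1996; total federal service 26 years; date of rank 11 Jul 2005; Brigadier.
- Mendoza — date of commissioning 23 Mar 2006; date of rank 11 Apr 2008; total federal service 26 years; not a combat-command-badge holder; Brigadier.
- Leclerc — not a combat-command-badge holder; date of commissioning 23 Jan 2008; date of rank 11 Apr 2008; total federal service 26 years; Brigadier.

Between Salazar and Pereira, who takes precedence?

Salazar

By grade: Salazar, Pereira, Varga, Fontaine, Mendoza, Leclerc and Abara (Brigadier); then Kowalski (Colonel).
Salazar, Pereira, Varga, Fontaine, Mendoza, Leclerc and Abara all have total federal service 26 years, so the next rule applies.
Among Salazar, Pereira, Varga, Fontaine, Mendoza, Leclerc and Abara, a combat-command-badge holder before not a combat-command-badge holder: Salazar, Pereira and Varga (a combat-command-badge holder) before Fontaine, Mendoza, Leclerc and Abara (not a combat-command-badge holder).
Among Salazar, Pereira and Varga, by date of rank (earlier first): Salazar (21 Mar 1993) before Pereira (10 Apr 1996) before Varga (16 Mar 1997).
Among Fontaine, Mendoza, Leclerc and Abara, by date of rank (earlier first): Fontaine (11 Jul 2005) before Mendoza, Leclerc and Abara (11 Apr 2008).
Among Mendoza, Leclerc and Abara, by date of commissioning (earlier first): Mendoza (23 Mar 2006) before Leclerc (23 Jan 2008) before Abara (9 Jul 2008).
So Salazar takes precedence.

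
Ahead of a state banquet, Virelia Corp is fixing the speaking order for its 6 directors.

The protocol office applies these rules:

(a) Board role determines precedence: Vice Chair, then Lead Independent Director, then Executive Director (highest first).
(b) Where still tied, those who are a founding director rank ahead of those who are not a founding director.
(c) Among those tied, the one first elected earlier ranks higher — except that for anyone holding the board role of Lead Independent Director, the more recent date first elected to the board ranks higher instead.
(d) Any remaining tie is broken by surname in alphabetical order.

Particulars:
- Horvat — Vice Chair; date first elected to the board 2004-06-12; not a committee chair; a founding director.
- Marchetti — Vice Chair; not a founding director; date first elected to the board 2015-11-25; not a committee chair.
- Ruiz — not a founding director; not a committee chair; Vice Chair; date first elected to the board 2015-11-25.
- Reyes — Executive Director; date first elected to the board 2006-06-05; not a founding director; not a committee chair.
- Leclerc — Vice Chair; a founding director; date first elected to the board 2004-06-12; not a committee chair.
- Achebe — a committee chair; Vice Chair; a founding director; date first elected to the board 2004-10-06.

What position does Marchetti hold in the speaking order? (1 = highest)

4

By board role: Horvat, Leclerc, Achebe, Marchetti and Ruiz (Vice Chair); then Reyes (Executive Director).
Among Horvat, Leclerc, Achebe, Marchetti and Ruiz, a founding director before not a founding director: Horvat, Leclerc and Achebe (a founding director) before Marchetti and Ruiz (not a founding director).
Among Horvat, Leclerc and Achebe, by date first elected to the board (earlier first): Horvat and Leclerc (2004-06-12) before Achebe (2004-10-06).
Among Horvat and Leclerc, alphabetically by surname: Horvat before Leclerc.
Marchetti and Ruiz both have date first elected to the board 2015-11-25, so the next rule applies.
Among Marchetti and Ruiz, alphabetically by surname: Marchetti before Ruiz.
Order: Horvat, Leclerc, Achebe, Marchetti, Ruiz, Reyes. So position 4.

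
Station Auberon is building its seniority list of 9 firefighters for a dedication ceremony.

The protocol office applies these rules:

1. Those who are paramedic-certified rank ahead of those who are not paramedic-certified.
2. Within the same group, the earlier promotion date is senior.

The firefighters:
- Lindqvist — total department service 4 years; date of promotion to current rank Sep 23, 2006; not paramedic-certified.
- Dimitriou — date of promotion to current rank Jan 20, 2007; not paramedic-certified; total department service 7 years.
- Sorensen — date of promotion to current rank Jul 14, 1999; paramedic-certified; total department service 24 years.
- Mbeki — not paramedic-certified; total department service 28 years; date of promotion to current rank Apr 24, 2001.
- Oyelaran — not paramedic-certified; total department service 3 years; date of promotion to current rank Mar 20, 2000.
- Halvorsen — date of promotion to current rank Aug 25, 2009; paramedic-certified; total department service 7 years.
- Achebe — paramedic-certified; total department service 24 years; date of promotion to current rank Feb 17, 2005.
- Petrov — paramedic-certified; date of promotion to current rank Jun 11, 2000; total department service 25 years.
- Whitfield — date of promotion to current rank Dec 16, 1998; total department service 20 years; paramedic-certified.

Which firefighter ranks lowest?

By the first rule: Whitfield, Sorensen, Petrov, Achebe and Halvorsen (each paramedic-certified); then Oyelaran, Mbeki, Lindqvist and Dimitriou (each not paramedic-certified).
Among Whitfield, Sorensen, Petrov, Achebe and Halvorsen, by date of promotion to current rank (earlier first): Whitfield (Dec 16, 1998) before Sorensen (Jul 14, 1999) before Petrov (Jun 11, 2000) before Achebe (Feb 17, 2005) before Halvorsen (Aug 25, 2009).
Among Oyelaran, Mbeki, Lindqvist and Dimitriou, by date of promotion to current rank (earlier first): Oyelaran (Mar 20, 2000) before Mbeki (Apr 24, 2001) before Lindqvist (Sep 23, 2006) before Dimitriou (Jan 20, 2007).
Order: Whitfield, Sorensen, Petrov, Achebe, Halvorsen, Oyelaran, Mbeki, Lindqvist, Dimitriou.

Dimitriou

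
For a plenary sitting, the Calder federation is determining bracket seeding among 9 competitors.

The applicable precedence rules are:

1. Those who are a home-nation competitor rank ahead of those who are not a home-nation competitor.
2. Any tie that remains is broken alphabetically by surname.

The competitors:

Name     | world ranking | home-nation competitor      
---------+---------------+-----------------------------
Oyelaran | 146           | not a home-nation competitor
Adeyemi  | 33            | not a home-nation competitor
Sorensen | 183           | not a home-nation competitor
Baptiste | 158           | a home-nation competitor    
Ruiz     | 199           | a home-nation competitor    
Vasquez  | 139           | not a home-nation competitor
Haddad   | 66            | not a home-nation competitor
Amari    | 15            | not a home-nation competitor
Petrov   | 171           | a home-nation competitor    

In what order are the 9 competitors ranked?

By the first rule: Baptiste, Petrov and Ruiz (each a home-nation competitor); then Adeyemi, Amari, Haddad, Oyelaran, Sorensen and Vasquez (each not a home-nation competitor).
Among Baptiste, Petrov and Ruiz, alphabetically by surname: Baptiste before Petrov before Ruiz.
Among Adeyemi, Amari, Haddad, Oyelaran, Sorensen and Vasquez, alphabetically by surname: Adeyemi before Amari before Haddad before Oyelaran before Sorensen before Vasquez.
Full order: Baptiste, Petrov, Ruiz, Adeyemi, Amari, Haddad, Oyelaran, Sorensen, Vasquez.

Baptiste, Petrov, Ruiz, Adeyemi, Amari, Haddad, Oyelaran, Sorensen, Vasquez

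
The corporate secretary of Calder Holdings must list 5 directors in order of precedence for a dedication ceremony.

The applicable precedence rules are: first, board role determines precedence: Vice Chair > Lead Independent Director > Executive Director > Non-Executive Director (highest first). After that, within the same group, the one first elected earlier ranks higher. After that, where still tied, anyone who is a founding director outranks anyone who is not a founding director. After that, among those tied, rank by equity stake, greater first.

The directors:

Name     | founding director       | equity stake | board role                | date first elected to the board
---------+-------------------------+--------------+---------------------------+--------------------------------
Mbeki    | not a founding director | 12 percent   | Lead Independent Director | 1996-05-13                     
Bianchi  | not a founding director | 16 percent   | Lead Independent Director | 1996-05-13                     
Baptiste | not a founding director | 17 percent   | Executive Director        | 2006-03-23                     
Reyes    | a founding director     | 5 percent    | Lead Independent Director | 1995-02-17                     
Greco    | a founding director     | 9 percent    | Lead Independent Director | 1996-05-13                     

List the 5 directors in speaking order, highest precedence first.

Reyes, Greco, Bianchi, Mbeki, Baptiste

By board role: Reyes, Greco, Bianchi and Mbeki (Lead Independent Director); then Baptiste (Executive Director).
Among Reyes, Greco, Bianchi and Mbeki, by date first elected to the board (earlier first): Reyes (1995-02-17) before Greco, Bianchi and Mbeki (1996-05-13).
Among Greco, Bianchi and Mbeki, a founding director before not a founding director: Greco (a founding director) before Bianchi and Mbeki (not a founding director).
Among Bianchi and Mbeki, by equity stake (higher first): Bianchi (16 percent) before Mbeki (12 percent).
Full order: Reyes, Greco, Bianchi, Mbeki, Baptiste.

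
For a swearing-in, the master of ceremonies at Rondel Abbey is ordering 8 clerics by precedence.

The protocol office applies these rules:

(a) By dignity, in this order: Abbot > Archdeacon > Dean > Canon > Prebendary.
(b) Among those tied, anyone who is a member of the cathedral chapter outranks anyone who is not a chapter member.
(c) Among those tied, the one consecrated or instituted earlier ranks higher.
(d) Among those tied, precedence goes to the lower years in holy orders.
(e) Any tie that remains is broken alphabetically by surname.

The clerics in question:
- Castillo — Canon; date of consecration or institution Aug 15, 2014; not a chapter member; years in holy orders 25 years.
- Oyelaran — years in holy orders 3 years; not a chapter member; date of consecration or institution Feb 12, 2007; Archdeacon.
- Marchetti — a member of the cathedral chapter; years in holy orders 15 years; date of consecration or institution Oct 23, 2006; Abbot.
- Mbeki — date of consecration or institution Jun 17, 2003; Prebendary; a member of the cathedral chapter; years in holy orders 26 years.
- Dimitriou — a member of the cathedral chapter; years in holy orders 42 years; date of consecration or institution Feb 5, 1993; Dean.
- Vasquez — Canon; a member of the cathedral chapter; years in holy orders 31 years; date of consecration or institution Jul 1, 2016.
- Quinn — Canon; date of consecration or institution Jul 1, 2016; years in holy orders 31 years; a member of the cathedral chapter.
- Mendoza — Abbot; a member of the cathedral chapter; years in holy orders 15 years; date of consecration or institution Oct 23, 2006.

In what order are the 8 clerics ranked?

Marchetti, Mendoza, Oyelaran, Dimitriou, Quinn, Vasquez, Castillo, Mbeki

By dignity: Marchetti and Mendoza (Abbot); then Oyelaran (Archdeacon); then Dimitriou (Dean); then Quinn, Vasquez and Castillo (Canon); then Mbeki (Prebendary).
Marchetti and Mendoza are each a member of the cathedral chapter, so the next rule applies.
Marchetti and Mendoza both have date of consecration or institution Oct 23, 2006, so the next rule applies.
Marchetti and Mendoza both have years in holy orders 15 years, so the next rule applies.
Among Marchetti and Mendoza, alphabetically by surname: Marchetti before Mendoza.
Among Quinn, Vasquez and Castillo, a member of the cathedral chapter before not a chapter member: Quinn and Vasquez (a member of the cathedral chapter) before Castillo (not a chapter member).
Quinn and Vasquez both have date of consecration or institution Jul 1, 2016, so the next rule applies.
Quinn and Vasquez both have years in holy orders 31 years, so the next rule applies.
Among Quinn and Vasquez, alphabetically by surname: Quinn before Vasquez.
Full order: Marchetti, Mendoza, Oyelaran, Dimitriou, Quinn, Vasquez, Castillo, Mbeki.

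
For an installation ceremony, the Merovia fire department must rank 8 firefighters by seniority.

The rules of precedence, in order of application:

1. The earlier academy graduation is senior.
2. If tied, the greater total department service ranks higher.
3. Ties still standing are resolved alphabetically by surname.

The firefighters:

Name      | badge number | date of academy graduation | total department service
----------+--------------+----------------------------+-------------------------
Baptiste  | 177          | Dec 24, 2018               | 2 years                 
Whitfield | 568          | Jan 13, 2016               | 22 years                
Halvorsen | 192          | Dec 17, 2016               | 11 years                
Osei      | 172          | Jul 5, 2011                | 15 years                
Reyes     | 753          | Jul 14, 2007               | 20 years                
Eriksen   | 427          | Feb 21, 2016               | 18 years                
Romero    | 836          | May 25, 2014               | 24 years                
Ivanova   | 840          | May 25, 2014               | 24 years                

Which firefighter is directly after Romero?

Whitfield

By date of academy graduation (earlier first): Reyes (Jul 14, 2007); then Osei (Jul 5, 2011); then Ivanova and Romero (both May 25, 2014); then Whitfield (Jan 13, 2016); then Eriksen (Feb 21, 2016); then Halvorsen (Dec 17, 2016); then Baptiste (Dec 24, 2018).
Ivanova and Romero both have total department service 24 years, so the next rule applies.
Among Ivanova and Romero, alphabetically by surname: Ivanova before Romero.
Order: Reyes, Osei, Ivanova, Romero, Whitfield, Eriksen, Halvorsen, Baptiste.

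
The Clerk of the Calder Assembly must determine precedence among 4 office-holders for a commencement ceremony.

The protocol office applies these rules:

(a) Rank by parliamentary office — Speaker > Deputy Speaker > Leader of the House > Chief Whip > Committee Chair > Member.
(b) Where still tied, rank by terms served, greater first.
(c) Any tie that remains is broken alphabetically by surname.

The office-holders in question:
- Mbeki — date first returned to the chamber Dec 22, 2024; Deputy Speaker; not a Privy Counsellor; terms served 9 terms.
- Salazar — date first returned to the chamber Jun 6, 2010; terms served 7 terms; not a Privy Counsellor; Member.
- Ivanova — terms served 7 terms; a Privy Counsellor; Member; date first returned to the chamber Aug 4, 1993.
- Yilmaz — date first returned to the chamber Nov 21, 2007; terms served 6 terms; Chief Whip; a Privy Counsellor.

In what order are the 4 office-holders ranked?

Mbeki, Yilmaz, Ivanova, Salazar

By parliamentary office: Mbeki (Deputy Speaker); then Yilmaz (Chief Whip); then Ivanova and Salazar (Member).
Ivanova and Salazar both have terms served 7 terms, so the next rule applies.
Among Ivanova and Salazar, alphabetically by surname: Ivanova before Salazar.
Full order: Mbeki, Yilmaz, Ivanova, Salazar.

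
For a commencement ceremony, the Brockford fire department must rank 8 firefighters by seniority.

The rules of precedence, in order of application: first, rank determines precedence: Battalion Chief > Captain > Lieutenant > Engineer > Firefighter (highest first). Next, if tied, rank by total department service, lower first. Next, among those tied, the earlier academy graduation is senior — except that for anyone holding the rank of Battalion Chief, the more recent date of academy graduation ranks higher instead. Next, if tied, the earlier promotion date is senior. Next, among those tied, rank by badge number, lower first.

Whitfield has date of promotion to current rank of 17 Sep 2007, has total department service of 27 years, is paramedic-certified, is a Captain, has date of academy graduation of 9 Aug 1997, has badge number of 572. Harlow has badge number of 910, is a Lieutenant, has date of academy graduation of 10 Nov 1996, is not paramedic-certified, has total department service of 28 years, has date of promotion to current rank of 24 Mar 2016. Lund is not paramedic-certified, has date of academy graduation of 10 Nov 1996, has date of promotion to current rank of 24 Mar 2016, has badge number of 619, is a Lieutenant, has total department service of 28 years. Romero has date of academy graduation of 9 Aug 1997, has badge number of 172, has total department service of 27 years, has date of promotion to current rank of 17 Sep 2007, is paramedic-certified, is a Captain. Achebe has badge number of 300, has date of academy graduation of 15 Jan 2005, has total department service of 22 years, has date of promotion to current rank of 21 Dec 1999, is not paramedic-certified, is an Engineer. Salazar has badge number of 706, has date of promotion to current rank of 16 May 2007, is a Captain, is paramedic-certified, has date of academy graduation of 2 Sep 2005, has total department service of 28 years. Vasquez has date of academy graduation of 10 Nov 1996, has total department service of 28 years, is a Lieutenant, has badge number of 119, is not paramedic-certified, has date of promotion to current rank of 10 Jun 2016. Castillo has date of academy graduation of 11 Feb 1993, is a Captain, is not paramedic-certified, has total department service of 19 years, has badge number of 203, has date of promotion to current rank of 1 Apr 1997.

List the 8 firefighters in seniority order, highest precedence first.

By rank: Castillo, Romero, Whitfield and Salazar (Captain); then Lund, Harlow and Vasquez (Lieutenant); then Achebe (Engineer).
Among Castillo, Romero, Whitfield and Salazar, by total department service (lower first): Castillo (19 years) before Romero and Whitfield (27 years) before Salazar (28 years).
Romero and Whitfield both have date of academy graduation 9 Aug 1997, so the next rule applies.
Romero and Whitfield both have date of promotion to current rank 17 Sep 2007, so the next rule applies.
Among Romero and Whitfield, by badge number (lower first): Romero (172) before Whitfield (572).
Lund, Harlow and Vasquez all have total department service 28 years, so the next rule applies.
Lund, Harlow and Vasquez all have date of academy graduation 10 Nov 1996, so the next rule applies.
Among Lund, Harlow and Vasquez, by date of promotion to current rank (earlier first): Lund and Harlow (24 Mar 2016) before Vasquez (10 Jun 2016).
Among Lund and Harlow, by badge number (lower first): Lund (619) before Harlow (910).
Full order: Castillo, Romero, Whitfield, Salazar, Lund, Harlow, Vasquez, Achebe.

Castillo, Romero, Whitfield, Salazar, Lund, Harlow, Vasquez, Achebe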